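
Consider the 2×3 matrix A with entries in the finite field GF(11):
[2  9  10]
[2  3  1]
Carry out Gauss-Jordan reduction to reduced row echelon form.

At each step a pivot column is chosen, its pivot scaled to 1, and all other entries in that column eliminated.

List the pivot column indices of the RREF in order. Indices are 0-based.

[1] R0 /= 2  ⇒  (1, 10, 5)
     R1 -= 2·R0  ⇒  (0, 5, 2)
[2] R1 /= 5  ⇒  (0, 1, 7)
     R0 -= 10·R1  ⇒  (1, 0, 1)

pivot columns: 0, 1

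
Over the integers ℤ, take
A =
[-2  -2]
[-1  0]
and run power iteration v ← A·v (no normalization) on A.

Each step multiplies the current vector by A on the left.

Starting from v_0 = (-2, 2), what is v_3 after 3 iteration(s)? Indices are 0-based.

v_3 = (8, 4)

v_0 = (-2, 2).
v_1 = A·v_0 = (0, 2).
v_2 = A·v_1 = (-4, 0).
v_3 = A·v_2 = (8, 4).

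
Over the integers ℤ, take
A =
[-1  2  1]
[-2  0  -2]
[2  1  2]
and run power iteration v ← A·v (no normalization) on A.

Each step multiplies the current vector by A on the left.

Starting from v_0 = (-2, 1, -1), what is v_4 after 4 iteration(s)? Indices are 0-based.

v_4 = (-14, -44, 32)

v_0 = (-2, 1, -1).
v_1 = A·v_0 = (3, 6, -5).
v_2 = A·v_1 = (4, 4, 2).
v_3 = A·v_2 = (6, -12, 16).
v_4 = A·v_3 = (-14, -44, 32).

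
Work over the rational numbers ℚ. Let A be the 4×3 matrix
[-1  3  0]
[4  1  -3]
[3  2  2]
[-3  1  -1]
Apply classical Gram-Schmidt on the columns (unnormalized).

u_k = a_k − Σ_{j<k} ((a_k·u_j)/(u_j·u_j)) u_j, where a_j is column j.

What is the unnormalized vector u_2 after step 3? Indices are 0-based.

u_2 = (-81/509, -1359/509, 1129/509, -656/509)

Step 1: u_0 = a_0 = (-1, 4, 3, -3).
Step 2: u_1 = a_1 − (4/35)·u_0 = (109/35, 19/35, 58/35, 47/35).
Step 3: u_2 = a_2 − (-3/35)·u_0 − (12/509)·u_1 = (-81/509, -1359/509, 1129/509, -656/509).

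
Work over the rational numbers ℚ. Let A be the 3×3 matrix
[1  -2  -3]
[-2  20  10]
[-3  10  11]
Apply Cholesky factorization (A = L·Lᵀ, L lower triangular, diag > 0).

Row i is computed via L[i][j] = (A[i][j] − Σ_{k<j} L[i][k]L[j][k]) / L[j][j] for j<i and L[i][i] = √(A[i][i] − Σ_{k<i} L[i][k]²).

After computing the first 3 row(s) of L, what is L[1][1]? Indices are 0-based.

Step 1: L[0][0] = √(1) = 1.
  L[1][0] = (-2) / L[0][0] = -2.
Step 2: L[1][1] = √(16) = 4.
  L[2][0] = (-3) / L[0][0] = -3.
  L[2][1] = (4) / L[1][1] = 1.
Step 3: L[2][2] = √(1) = 1.

L[1][1] = 4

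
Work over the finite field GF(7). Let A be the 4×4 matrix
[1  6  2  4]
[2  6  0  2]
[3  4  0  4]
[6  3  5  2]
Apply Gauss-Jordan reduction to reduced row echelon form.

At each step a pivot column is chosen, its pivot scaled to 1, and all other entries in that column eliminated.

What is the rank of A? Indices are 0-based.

pivot(0,0)=1: scale R0 → (1, 6, 2, 4)
  clear (1,0): R1 −= (2)R0 → (0, 1, 3, 1)
  clear (2,0): R2 −= (3)R0 → (0, 0, 1, 6)
  clear (3,0): R3 −= (6)R0 → (0, 2, 0, 6)
pivot(1,1)=1: scale R1 → (0, 1, 3, 1)
  clear (0,1): R0 −= (6)R1 → (1, 0, 5, 5)
  clear (3,1): R3 −= (2)R1 → (0, 0, 1, 4)
pivot(2,2)=1: scale R2 → (0, 0, 1, 6)
  clear (0,2): R0 −= (5)R2 → (1, 0, 0, 3)
  clear (1,2): R1 −= (3)R2 → (0, 1, 0, 4)
  clear (3,2): R3 −= (1)R2 → (0, 0, 0, 5)
pivot(3,3)=5: scale R3 → (0, 0, 0, 1)
  clear (0,3): R0 −= (3)R3 → (1, 0, 0, 0)
  clear (1,3): R1 −= (4)R3 → (0, 1, 0, 0)
  clear (2,3): R2 −= (6)R3 → (0, 0, 1, 0)

rank = 4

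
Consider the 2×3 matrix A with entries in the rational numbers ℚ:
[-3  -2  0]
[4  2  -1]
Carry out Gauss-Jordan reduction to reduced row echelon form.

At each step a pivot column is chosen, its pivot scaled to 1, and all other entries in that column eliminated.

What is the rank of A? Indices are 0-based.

pivot(0,0)=-3: scale R0 → (1, 2/3, 0)
  clear (1,0): R1 −= (4)R0 → (0, -2/3, -1)
pivot(1,1)=-2/3: scale R1 → (0, 1, 3/2)
  clear (0,1): R0 −= (2/3)R1 → (1, 0, -1)

rank = 2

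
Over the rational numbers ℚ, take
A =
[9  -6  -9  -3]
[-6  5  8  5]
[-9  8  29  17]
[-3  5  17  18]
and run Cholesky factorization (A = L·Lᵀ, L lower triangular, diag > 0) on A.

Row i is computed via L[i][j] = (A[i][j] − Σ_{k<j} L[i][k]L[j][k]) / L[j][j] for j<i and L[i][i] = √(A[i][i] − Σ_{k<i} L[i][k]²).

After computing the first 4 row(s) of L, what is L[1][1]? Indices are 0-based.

L[1][1] = 1

Step 1: L[0][0] = √(9) = 3.
  L[1][0] = (-6) / L[0][0] = -2.
Step 2: L[1][1] = √(1) = 1.
  L[2][0] = (-9) / L[0][0] = -3.
  L[2][1] = (2) / L[1][1] = 2.
Step 3: L[2][2] = √(16) = 4.
  L[3][0] = (-3) / L[0][0] = -1.
  L[3][1] = (3) / L[1][1] = 3.
  L[3][2] = (8) / L[2][2] = 2.
Step 4: L[3][3] = √(4) = 2.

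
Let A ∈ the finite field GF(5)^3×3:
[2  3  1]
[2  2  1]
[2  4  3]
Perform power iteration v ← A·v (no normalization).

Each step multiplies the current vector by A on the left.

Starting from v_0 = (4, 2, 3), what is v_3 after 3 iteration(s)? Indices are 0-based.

v_0 = (4, 2, 3).
v_1 = A·v_0 = (2, 0, 0).
v_2 = A·v_1 = (4, 4, 4).
v_3 = A·v_2 = (4, 0, 1).

v_3 = (4, 0, 1)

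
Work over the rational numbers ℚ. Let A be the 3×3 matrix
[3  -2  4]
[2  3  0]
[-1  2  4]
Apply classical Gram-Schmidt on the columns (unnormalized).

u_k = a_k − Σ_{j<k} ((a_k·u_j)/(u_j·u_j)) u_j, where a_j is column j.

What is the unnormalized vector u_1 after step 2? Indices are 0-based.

Step 1: u_0 = a_0 = (3, 2, -1).
Step 2: u_1 = a_1 − (-1/7)·u_0 = (-11/7, 23/7, 13/7).

u_1 = (-11/7, 23/7, 13/7)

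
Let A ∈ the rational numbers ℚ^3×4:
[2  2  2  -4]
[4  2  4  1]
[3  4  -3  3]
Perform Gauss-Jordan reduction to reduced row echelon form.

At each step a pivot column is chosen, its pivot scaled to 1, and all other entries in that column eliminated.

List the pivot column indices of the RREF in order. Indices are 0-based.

pivot columns: 0, 1, 2

pivot(0,0)=2: scale R0 → (1, 1, 1, -2)
  clear (1,0): R1 −= (4)R0 → (0, -2, 0, 9)
  clear (2,0): R2 −= (3)R0 → (0, 1, -6, 9)
pivot(1,1)=-2: scale R1 → (0, 1, 0, -9/2)
  clear (0,1): R0 −= (1)R1 → (1, 0, 1, 5/2)
  clear (2,1): R2 −= (1)R1 → (0, 0, -6, 27/2)
pivot(2,2)=-6: scale R2 → (0, 0, 1, -9/4)
  clear (0,2): R0 −= (1)R2 → (1, 0, 0, 19/4)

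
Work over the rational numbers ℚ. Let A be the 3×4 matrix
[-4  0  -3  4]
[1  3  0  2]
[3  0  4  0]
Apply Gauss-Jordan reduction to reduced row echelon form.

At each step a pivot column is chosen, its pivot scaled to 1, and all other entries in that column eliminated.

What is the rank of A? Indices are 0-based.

step 1: normalize row 0 (÷-4) = (1, 0, 3/4, -1)
  row 1: subtract 1×row0 = (0, 3, -3/4, 3)
  row 2: subtract 3×row0 = (0, 0, 7/4, 3)
step 2: normalize row 1 (÷3) = (0, 1, -1/4, 1)
step 3: normalize row 2 (÷7/4) = (0, 0, 1, 12/7)
  row 0: subtract 3/4×row2 = (1, 0, 0, -16/7)
  row 1: subtract -1/4×row2 = (0, 1, 0, 10/7)

rank = 3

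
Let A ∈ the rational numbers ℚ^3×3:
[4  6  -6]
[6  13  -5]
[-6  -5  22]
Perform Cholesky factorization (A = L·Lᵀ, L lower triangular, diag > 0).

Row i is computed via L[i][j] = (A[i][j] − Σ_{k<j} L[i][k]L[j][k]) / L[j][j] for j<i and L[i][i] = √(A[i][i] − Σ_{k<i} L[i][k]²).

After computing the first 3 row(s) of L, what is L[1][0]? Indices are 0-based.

Step 1: L[0][0] = √(4) = 2.
  L[1][0] = (6) / L[0][0] = 3.
Step 2: L[1][1] = √(4) = 2.
  L[2][0] = (-6) / L[0][0] = -3.
  L[2][1] = (4) / L[1][1] = 2.
Step 3: L[2][2] = √(9) = 3.

L[1][0] = 3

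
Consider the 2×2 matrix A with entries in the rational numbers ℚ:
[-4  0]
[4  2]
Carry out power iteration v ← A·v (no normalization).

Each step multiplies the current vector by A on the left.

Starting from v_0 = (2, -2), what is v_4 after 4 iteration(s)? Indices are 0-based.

v_4 = (512, -352)

v_0 = (2, -2).
v_1 = A·v_0 = (-8, 4).
v_2 = A·v_1 = (32, -24).
v_3 = A·v_2 = (-128, 80).
v_4 = A·v_3 = (512, -352).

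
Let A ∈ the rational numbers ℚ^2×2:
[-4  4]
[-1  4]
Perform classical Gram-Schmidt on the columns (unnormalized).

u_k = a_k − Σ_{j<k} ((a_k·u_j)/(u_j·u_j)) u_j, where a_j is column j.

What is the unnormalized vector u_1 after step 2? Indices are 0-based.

Step 1: u_0 = a_0 = (-4, -1).
Step 2: u_1 = a_1 − (-20/17)·u_0 = (-12/17, 48/17).

u_1 = (-12/17, 48/17)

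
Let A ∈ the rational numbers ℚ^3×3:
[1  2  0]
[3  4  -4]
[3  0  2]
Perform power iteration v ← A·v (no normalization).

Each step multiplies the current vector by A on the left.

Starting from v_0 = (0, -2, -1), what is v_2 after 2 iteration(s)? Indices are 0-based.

v_0 = (0, -2, -1).
v_1 = A·v_0 = (-4, -4, -2).
v_2 = A·v_1 = (-12, -20, -16).

v_2 = (-12, -20, -16)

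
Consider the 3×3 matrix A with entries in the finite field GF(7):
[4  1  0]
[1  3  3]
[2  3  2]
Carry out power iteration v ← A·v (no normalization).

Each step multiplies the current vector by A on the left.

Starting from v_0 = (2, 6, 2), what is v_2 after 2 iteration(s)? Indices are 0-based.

v_2 = (5, 2, 4)

v_0 = (2, 6, 2).
v_1 = A·v_0 = (0, 5, 5).
v_2 = A·v_1 = (5, 2, 4).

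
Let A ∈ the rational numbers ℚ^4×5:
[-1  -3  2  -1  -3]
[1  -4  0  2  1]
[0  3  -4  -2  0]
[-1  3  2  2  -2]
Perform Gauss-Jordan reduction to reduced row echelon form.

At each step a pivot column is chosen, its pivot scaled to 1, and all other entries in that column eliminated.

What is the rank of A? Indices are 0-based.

rank = 4

step 1: normalize row 0 (÷-1) = (1, 3, -2, 1, 3)
  row 1: subtract 1×row0 = (0, -7, 2, 1, -2)
  row 3: subtract -1×row0 = (0, 6, 0, 3, 1)
step 2: normalize row 1 (÷-7) = (0, 1, -2/7, -1/7, 2/7)
  row 0: subtract 3×row1 = (1, 0, -8/7, 10/7, 15/7)
  row 2: subtract 3×row1 = (0, 0, -22/7, -11/7, -6/7)
  row 3: subtract 6×row1 = (0, 0, 12/7, 27/7, -5/7)
step 3: normalize row 2 (÷-22/7) = (0, 0, 1, 1/2, 3/11)
  row 0: subtract -8/7×row2 = (1, 0, 0, 2, 27/11)
  row 1: subtract -2/7×row2 = (0, 1, 0, 0, 4/11)
  row 3: subtract 12/7×row2 = (0, 0, 0, 3, -13/11)
step 4: normalize row 3 (÷3) = (0, 0, 0, 1, -13/33)
  row 0: subtract 2×row3 = (1, 0, 0, 0, 107/33)
  row 2: subtract 1/2×row3 = (0, 0, 1, 0, 31/66)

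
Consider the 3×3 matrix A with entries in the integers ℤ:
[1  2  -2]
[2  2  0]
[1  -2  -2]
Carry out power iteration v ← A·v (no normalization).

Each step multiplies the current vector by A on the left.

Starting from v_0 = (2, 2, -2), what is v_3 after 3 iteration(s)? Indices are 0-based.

v_3 = (114, 116, -30)

v_0 = (2, 2, -2).
v_1 = A·v_0 = (10, 8, 2).
v_2 = A·v_1 = (22, 36, -10).
v_3 = A·v_2 = (114, 116, -30).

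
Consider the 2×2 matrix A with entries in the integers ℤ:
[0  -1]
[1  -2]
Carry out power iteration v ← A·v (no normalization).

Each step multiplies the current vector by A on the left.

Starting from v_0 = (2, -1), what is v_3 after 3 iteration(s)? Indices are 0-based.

v_0 = (2, -1).
v_1 = A·v_0 = (1, 4).
v_2 = A·v_1 = (-4, -7).
v_3 = A·v_2 = (7, 10).

v_3 = (7, 10)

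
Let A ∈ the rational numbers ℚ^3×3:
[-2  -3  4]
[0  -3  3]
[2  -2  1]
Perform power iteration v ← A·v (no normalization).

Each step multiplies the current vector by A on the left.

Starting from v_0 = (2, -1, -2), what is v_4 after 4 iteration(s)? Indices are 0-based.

v_4 = (767, 369, -152)

v_0 = (2, -1, -2).
v_1 = A·v_0 = (-9, -3, 4).
v_2 = A·v_1 = (43, 21, -8).
v_3 = A·v_2 = (-181, -87, 36).
v_4 = A·v_3 = (767, 369, -152).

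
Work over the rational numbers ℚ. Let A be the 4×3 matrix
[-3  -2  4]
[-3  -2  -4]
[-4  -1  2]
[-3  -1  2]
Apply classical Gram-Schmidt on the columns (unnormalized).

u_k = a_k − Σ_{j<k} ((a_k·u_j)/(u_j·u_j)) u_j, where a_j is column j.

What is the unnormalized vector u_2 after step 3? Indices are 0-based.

u_2 = (272/69, -280/69, -8/23, 40/69)

Step 1: u_0 = a_0 = (-3, -3, -4, -3).
Step 2: u_1 = a_1 − (19/43)·u_0 = (-29/43, -29/43, 33/43, 14/43).
Step 3: u_2 = a_2 − (-14/43)·u_0 − (94/69)·u_1 = (272/69, -280/69, -8/23, 40/69).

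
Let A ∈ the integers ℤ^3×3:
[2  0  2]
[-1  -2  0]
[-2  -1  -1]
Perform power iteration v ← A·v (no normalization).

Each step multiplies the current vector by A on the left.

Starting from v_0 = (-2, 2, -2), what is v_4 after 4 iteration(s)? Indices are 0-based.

v_4 = (4, 20, 2)

v_0 = (-2, 2, -2).
v_1 = A·v_0 = (-8, -2, 4).
v_2 = A·v_1 = (-8, 12, 14).
v_3 = A·v_2 = (12, -16, -10).
v_4 = A·v_3 = (4, 20, 2).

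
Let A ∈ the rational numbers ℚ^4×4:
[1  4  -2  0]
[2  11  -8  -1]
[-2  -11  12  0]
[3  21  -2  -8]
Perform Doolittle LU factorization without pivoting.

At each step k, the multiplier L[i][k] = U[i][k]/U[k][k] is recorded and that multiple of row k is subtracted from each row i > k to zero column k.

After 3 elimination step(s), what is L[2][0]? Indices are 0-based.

L[2][0] = -2

k=0: U[0][0]=1
  eliminate (1,0): mult=2, new row 1: (0, 3, -4, -1); set L[1][0]=2
  eliminate (2,0): mult=-2, new row 2: (0, -3, 8, 0); set L[2][0]=-2
  eliminate (3,0): mult=3, new row 3: (0, 9, 4, -8); set L[3][0]=3
k=1: U[1][1]=3
  eliminate (2,1): mult=-1, new row 2: (0, 0, 4, -1); set L[2][1]=-1
  eliminate (3,1): mult=3, new row 3: (0, 0, 16, -5); set L[3][1]=3
k=2: U[2][2]=4
  eliminate (3,2): mult=4, new row 3: (0, 0, 0, -1); set L[3][2]=4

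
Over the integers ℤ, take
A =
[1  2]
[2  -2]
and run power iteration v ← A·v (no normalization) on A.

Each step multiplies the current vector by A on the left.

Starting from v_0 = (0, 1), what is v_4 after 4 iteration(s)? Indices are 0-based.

v_0 = (0, 1).
v_1 = A·v_0 = (2, -2).
v_2 = A·v_1 = (-2, 8).
v_3 = A·v_2 = (14, -20).
v_4 = A·v_3 = (-26, 68).

v_4 = (-26, 68)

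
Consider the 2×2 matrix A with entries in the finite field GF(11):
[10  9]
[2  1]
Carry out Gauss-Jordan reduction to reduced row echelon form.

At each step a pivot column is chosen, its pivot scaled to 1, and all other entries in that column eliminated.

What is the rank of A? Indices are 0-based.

rank = 2

step 1: normalize row 0 (÷10) = (1, 2)
  row 1: subtract 2×row0 = (0, 8)
step 2: normalize row 1 (÷8) = (0, 1)
  row 0: subtract 2×row1 = (1, 0)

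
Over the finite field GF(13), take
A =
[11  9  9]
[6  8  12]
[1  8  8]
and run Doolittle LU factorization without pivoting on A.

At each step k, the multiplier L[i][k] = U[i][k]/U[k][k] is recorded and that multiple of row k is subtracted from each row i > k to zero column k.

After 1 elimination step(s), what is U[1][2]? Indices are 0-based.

U[1][2] = 0

[col 0] pivot 11
  R1 -= 10*R0 → (0, 9, 0)  (L[1][0] := 10)
  R2 -= 6*R0 → (0, 6, 6)  (L[2][0] := 6)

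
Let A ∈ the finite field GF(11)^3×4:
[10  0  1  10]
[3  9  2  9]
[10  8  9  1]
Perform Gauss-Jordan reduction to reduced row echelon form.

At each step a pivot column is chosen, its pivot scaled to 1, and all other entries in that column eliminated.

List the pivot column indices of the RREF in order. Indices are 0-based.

pivot columns: 0, 1, 2

[1] R0 /= 10  ⇒  (1, 0, 10, 1)
     R1 -= 3·R0  ⇒  (0, 9, 5, 6)
     R2 -= 10·R0  ⇒  (0, 8, 8, 2)
[2] R1 /= 9  ⇒  (0, 1, 3, 8)
     R2 -= 8·R1  ⇒  (0, 0, 6, 4)
[3] R2 /= 6  ⇒  (0, 0, 1, 8)
     R0 -= 10·R2  ⇒  (1, 0, 0, 9)
     R1 -= 3·R2  ⇒  (0, 1, 0, 6)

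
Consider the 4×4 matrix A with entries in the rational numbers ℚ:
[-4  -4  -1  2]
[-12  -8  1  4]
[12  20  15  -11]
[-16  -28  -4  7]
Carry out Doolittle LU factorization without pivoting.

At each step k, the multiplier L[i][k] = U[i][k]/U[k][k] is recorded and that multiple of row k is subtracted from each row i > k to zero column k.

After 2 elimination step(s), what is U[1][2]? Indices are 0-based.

U[1][2] = 4

[col 0] pivot -4
  R1 -= 3*R0 → (0, 4, 4, -2)  (L[1][0] := 3)
  R2 -= -3*R0 → (0, 8, 12, -5)  (L[2][0] := -3)
  R3 -= 4*R0 → (0, -12, 0, -1)  (L[3][0] := 4)
[col 1] pivot 4
  R2 -= 2*R1 → (0, 0, 4, -1)  (L[2][1] := 2)
  R3 -= -3*R1 → (0, 0, 12, -7)  (L[3][1] := -3)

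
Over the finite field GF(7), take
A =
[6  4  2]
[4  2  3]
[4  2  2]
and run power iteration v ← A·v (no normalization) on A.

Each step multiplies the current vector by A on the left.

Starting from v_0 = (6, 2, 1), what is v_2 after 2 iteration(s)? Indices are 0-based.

v_0 = (6, 2, 1).
v_1 = A·v_0 = (4, 3, 2).
v_2 = A·v_1 = (5, 0, 5).

v_2 = (5, 0, 5)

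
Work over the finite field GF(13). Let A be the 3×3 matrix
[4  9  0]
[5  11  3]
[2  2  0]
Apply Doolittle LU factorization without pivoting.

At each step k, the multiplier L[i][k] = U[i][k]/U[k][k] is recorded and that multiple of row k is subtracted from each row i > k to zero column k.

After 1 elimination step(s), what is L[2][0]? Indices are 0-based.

Step 1: pivot at (0,0) is 4.
  row1 ← row1 − (11)·row0  ⇒  L[1][0]=11, U row1=(0, 3, 3)
  row2 ← row2 − (7)·row0  ⇒  L[2][0]=7, U row2=(0, 4, 0)

L[2][0] = 7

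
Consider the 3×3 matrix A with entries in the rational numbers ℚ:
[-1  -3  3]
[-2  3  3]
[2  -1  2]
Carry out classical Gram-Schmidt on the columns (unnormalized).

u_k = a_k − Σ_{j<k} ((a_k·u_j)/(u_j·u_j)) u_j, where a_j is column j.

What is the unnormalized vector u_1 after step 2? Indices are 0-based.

u_1 = (-32/9, 17/9, 1/9)

Step 1: u_0 = a_0 = (-1, -2, 2).
Step 2: u_1 = a_1 − (-5/9)·u_0 = (-32/9, 17/9, 1/9).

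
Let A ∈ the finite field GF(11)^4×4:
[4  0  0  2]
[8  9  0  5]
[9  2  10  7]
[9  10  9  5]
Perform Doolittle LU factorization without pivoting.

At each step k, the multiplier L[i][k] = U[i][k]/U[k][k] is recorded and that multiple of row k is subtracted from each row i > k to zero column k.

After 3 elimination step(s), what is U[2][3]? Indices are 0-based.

Step 1: pivot at (0,0) is 4.
  row1 ← row1 − (2)·row0  ⇒  L[1][0]=2, U row1=(0, 9, 0, 1)
  row2 ← row2 − (5)·row0  ⇒  L[2][0]=5, U row2=(0, 2, 10, 8)
  row3 ← row3 − (5)·row0  ⇒  L[3][0]=5, U row3=(0, 10, 9, 6)
Step 2: pivot at (1,1) is 9.
  row2 ← row2 − (10)·row1  ⇒  L[2][1]=10, U row2=(0, 0, 10, 9)
  row3 ← row3 − (6)·row1  ⇒  L[3][1]=6, U row3=(0, 0, 9, 0)
Step 3: pivot at (2,2) is 10.
  row3 ← row3 − (2)·row2  ⇒  L[3][2]=2, U row3=(0, 0, 0, 4)

U[2][3] = 9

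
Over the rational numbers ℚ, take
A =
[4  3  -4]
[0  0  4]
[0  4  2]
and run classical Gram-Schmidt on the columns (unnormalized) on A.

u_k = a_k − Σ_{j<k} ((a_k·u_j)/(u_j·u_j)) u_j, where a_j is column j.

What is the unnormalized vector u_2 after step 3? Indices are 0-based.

Step 1: u_0 = a_0 = (4, 0, 0).
Step 2: u_1 = a_1 − (3/4)·u_0 = (0, 0, 4).
Step 3: u_2 = a_2 − (-1)·u_0 − (1/2)·u_1 = (0, 4, 0).

u_2 = (0, 4, 0)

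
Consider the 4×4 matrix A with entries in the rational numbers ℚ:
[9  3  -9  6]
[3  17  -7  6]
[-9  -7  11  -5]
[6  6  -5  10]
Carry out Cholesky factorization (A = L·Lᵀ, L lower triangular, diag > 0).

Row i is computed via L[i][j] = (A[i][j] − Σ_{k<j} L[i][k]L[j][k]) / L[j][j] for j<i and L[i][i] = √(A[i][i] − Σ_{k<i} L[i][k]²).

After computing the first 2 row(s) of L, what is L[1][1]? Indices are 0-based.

Step 1: L[0][0] = √(9) = 3.
  L[1][0] = (3) / L[0][0] = 1.
Step 2: L[1][1] = √(16) = 4.

L[1][1] = 4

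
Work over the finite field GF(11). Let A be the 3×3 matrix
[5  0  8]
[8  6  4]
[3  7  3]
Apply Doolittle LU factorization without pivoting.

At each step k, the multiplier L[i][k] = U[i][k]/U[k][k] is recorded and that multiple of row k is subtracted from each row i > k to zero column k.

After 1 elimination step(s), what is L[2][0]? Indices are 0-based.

k=0: U[0][0]=5
  eliminate (1,0): mult=6, new row 1: (0, 6, 0); set L[1][0]=6
  eliminate (2,0): mult=5, new row 2: (0, 7, 7); set L[2][0]=5

L[2][0] = 5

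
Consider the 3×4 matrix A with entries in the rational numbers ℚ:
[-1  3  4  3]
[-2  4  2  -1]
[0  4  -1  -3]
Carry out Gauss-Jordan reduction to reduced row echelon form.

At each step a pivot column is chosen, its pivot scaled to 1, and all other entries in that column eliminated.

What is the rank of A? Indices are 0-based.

[1] R0 /= -1  ⇒  (1, -3, -4, -3)
     R1 -= -2·R0  ⇒  (0, -2, -6, -7)
[2] R1 /= -2  ⇒  (0, 1, 3, 7/2)
     R0 -= -3·R1  ⇒  (1, 0, 5, 15/2)
     R2 -= 4·R1  ⇒  (0, 0, -13, -17)
[3] R2 /= -13  ⇒  (0, 0, 1, 17/13)
     R0 -= 5·R2  ⇒  (1, 0, 0, 25/26)
     R1 -= 3·R2  ⇒  (0, 1, 0, -11/26)

rank = 3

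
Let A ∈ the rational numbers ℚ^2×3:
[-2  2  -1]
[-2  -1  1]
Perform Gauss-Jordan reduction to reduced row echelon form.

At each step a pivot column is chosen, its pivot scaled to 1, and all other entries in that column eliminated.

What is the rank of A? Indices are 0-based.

rank = 2

pivot(0,0)=-2: scale R0 → (1, -1, 1/2)
  clear (1,0): R1 −= (-2)R0 → (0, -3, 2)
pivot(1,1)=-3: scale R1 → (0, 1, -2/3)
  clear (0,1): R0 −= (-1)R1 → (1, 0, -1/6)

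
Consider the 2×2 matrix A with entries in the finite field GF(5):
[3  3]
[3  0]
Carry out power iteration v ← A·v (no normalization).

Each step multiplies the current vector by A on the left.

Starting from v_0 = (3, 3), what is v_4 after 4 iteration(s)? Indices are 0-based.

v_4 = (4, 0)

v_0 = (3, 3).
v_1 = A·v_0 = (3, 4).
v_2 = A·v_1 = (1, 4).
v_3 = A·v_2 = (0, 3).
v_4 = A·v_3 = (4, 0).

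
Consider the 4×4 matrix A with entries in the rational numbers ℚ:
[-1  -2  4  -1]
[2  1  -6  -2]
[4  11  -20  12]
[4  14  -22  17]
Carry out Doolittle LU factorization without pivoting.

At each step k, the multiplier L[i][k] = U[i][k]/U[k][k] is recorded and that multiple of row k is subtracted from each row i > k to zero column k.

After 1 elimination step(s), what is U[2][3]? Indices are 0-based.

U[2][3] = 8

k=0: U[0][0]=-1
  eliminate (1,0): mult=-2, new row 1: (0, -3, 2, -4); set L[1][0]=-2
  eliminate (2,0): mult=-4, new row 2: (0, 3, -4, 8); set L[2][0]=-4
  eliminate (3,0): mult=-4, new row 3: (0, 6, -6, 13); set L[3][0]=-4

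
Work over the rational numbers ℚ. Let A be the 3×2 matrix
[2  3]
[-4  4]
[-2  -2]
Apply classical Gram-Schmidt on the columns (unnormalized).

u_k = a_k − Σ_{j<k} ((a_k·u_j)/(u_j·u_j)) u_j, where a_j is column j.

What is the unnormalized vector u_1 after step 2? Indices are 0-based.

Step 1: u_0 = a_0 = (2, -4, -2).
Step 2: u_1 = a_1 − (-1/4)·u_0 = (7/2, 3, -5/2).

u_1 = (7/2, 3, -5/2)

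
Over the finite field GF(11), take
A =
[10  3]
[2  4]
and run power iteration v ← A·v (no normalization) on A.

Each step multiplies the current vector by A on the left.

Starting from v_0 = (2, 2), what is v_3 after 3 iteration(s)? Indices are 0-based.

v_0 = (2, 2).
v_1 = A·v_0 = (4, 1).
v_2 = A·v_1 = (10, 1).
v_3 = A·v_2 = (4, 2).

v_3 = (4, 2)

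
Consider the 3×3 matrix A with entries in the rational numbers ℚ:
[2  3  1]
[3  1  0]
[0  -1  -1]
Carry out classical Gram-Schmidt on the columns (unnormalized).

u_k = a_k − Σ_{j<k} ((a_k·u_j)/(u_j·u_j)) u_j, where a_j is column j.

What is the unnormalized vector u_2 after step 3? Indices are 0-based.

u_2 = (-6/31, 4/31, -14/31)

Step 1: u_0 = a_0 = (2, 3, 0).
Step 2: u_1 = a_1 − (9/13)·u_0 = (21/13, -14/13, -1).
Step 3: u_2 = a_2 − (2/13)·u_0 − (17/31)·u_1 = (-6/31, 4/31, -14/31).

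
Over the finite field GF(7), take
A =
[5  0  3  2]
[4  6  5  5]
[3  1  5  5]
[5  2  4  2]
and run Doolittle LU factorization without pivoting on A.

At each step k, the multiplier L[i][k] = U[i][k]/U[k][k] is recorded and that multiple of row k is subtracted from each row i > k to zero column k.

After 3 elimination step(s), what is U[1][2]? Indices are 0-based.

U[1][2] = 4

k=0: U[0][0]=5
  eliminate (1,0): mult=5, new row 1: (0, 6, 4, 2); set L[1][0]=5
  eliminate (2,0): mult=2, new row 2: (0, 1, 6, 1); set L[2][0]=2
  eliminate (3,0): mult=1, new row 3: (0, 2, 1, 0); set L[3][0]=1
k=1: U[1][1]=6
  eliminate (2,1): mult=6, new row 2: (0, 0, 3, 3); set L[2][1]=6
  eliminate (3,1): mult=5, new row 3: (0, 0, 2, 4); set L[3][1]=5
k=2: U[2][2]=3
  eliminate (3,2): mult=3, new row 3: (0, 0, 0, 2); set L[3][2]=3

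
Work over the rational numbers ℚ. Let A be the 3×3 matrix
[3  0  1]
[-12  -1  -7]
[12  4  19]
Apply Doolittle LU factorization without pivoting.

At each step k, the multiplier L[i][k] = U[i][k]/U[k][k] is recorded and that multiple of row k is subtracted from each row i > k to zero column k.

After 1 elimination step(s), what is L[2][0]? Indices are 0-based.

k=0: U[0][0]=3
  eliminate (1,0): mult=-4, new row 1: (0, -1, -3); set L[1][0]=-4
  eliminate (2,0): mult=4, new row 2: (0, 4, 15); set L[2][0]=4

L[2][0] = 4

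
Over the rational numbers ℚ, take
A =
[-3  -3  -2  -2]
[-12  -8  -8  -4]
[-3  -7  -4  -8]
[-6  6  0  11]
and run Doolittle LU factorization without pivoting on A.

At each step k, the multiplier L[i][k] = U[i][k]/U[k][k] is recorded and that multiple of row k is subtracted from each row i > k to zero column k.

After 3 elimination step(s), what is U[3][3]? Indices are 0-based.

U[3][3] = -1

Step 1: pivot at (0,0) is -3.
  row1 ← row1 − (4)·row0  ⇒  L[1][0]=4, U row1=(0, 4, 0, 4)
  row2 ← row2 − (1)·row0  ⇒  L[2][0]=1, U row2=(0, -4, -2, -6)
  row3 ← row3 − (2)·row0  ⇒  L[3][0]=2, U row3=(0, 12, 4, 15)
Step 2: pivot at (1,1) is 4.
  row2 ← row2 − (-1)·row1  ⇒  L[2][1]=-1, U row2=(0, 0, -2, -2)
  row3 ← row3 − (3)·row1  ⇒  L[3][1]=3, U row3=(0, 0, 4, 3)
Step 3: pivot at (2,2) is -2.
  row3 ← row3 − (-2)·row2  ⇒  L[3][2]=-2, U row3=(0, 0, 0, -1)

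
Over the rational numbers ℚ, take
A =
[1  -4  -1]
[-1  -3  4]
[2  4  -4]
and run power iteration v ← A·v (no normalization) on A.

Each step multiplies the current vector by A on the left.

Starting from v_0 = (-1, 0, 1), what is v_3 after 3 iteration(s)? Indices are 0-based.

v_3 = (92, 287, -340)

v_0 = (-1, 0, 1).
v_1 = A·v_0 = (-2, 5, -6).
v_2 = A·v_1 = (-16, -37, 40).
v_3 = A·v_2 = (92, 287, -340).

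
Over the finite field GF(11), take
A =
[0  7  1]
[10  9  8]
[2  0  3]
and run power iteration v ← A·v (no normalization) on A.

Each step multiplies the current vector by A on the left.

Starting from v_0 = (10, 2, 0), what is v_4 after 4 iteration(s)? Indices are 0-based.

v_0 = (10, 2, 0).
v_1 = A·v_0 = (3, 8, 9).
v_2 = A·v_1 = (10, 9, 0).
v_3 = A·v_2 = (8, 5, 9).
v_4 = A·v_3 = (0, 10, 10).

v_4 = (0, 10, 10)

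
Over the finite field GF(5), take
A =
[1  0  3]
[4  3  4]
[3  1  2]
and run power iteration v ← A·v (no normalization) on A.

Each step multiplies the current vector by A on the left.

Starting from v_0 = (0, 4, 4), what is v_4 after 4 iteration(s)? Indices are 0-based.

v_0 = (0, 4, 4).
v_1 = A·v_0 = (2, 3, 2).
v_2 = A·v_1 = (3, 0, 3).
v_3 = A·v_2 = (2, 4, 0).
v_4 = A·v_3 = (2, 0, 0).

v_4 = (2, 0, 0)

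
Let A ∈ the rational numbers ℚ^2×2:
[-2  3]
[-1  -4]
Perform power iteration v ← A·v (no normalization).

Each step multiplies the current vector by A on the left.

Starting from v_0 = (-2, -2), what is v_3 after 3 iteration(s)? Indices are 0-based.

v_3 = (-182, 118)

v_0 = (-2, -2).
v_1 = A·v_0 = (-2, 10).
v_2 = A·v_1 = (34, -38).
v_3 = A·v_2 = (-182, 118).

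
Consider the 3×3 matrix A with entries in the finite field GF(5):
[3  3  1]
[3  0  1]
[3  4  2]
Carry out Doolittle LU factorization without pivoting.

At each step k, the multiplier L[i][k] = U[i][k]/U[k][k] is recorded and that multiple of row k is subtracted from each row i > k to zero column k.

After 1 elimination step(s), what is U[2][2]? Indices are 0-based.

U[2][2] = 1

[col 0] pivot 3
  R1 -= 1*R0 → (0, 2, 0)  (L[1][0] := 1)
  R2 -= 1*R0 → (0, 1, 1)  (L[2][0] := 1)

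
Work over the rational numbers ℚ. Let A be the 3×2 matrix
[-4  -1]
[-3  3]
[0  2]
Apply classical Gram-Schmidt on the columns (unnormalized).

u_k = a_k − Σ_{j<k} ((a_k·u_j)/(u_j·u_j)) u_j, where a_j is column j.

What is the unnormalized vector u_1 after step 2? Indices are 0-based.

Step 1: u_0 = a_0 = (-4, -3, 0).
Step 2: u_1 = a_1 − (-1/5)·u_0 = (-9/5, 12/5, 2).

u_1 = (-9/5, 12/5, 2)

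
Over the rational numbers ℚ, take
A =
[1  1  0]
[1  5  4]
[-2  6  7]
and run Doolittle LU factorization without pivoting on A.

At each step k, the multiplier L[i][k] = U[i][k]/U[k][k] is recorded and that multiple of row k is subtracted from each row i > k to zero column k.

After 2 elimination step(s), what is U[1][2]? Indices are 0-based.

Step 1: pivot at (0,0) is 1.
  row1 ← row1 − (1)·row0  ⇒  L[1][0]=1, U row1=(0, 4, 4)
  row2 ← row2 − (-2)·row0  ⇒  L[2][0]=-2, U row2=(0, 8, 7)
Step 2: pivot at (1,1) is 4.
  row2 ← row2 − (2)·row1  ⇒  L[2][1]=2, U row2=(0, 0, -1)

U[1][2] = 4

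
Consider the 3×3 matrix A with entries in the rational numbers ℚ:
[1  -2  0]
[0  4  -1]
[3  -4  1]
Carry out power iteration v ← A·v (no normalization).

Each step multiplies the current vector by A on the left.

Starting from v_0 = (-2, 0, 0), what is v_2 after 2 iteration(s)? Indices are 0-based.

v_2 = (-2, 6, -12)

v_0 = (-2, 0, 0).
v_1 = A·v_0 = (-2, 0, -6).
v_2 = A·v_1 = (-2, 6, -12).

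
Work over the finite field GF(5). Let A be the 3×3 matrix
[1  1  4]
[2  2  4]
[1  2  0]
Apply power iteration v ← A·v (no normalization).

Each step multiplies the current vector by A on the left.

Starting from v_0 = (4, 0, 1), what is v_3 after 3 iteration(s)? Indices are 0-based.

v_3 = (0, 2, 3)

v_0 = (4, 0, 1).
v_1 = A·v_0 = (3, 2, 4).
v_2 = A·v_1 = (1, 1, 2).
v_3 = A·v_2 = (0, 2, 3).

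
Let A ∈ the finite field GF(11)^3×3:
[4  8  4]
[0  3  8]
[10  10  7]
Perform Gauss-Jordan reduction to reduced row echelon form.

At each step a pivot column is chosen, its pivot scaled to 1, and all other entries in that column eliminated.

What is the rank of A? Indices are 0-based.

step 1: normalize row 0 (÷4) = (1, 2, 1)
  row 2: subtract 10×row0 = (0, 1, 8)
step 2: normalize row 1 (÷3) = (0, 1, 10)
  row 0: subtract 2×row1 = (1, 0, 3)
  row 2: subtract 1×row1 = (0, 0, 9)
step 3: normalize row 2 (÷9) = (0, 0, 1)
  row 0: subtract 3×row2 = (1, 0, 0)
  row 1: subtract 10×row2 = (0, 1, 0)

rank = 3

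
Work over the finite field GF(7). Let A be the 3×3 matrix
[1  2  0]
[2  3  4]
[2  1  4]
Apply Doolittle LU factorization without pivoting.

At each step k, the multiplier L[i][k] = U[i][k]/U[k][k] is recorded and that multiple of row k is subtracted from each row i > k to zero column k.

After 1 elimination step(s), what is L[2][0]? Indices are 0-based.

L[2][0] = 2

[col 0] pivot 1
  R1 -= 2*R0 → (0, 6, 4)  (L[1][0] := 2)
  R2 -= 2*R0 → (0, 4, 4)  (L[2][0] := 2)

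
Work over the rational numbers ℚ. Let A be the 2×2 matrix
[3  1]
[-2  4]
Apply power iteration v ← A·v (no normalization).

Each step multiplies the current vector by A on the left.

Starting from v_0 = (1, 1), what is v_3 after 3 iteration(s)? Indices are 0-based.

v_0 = (1, 1).
v_1 = A·v_0 = (4, 2).
v_2 = A·v_1 = (14, 0).
v_3 = A·v_2 = (42, -28).

v_3 = (42, -28)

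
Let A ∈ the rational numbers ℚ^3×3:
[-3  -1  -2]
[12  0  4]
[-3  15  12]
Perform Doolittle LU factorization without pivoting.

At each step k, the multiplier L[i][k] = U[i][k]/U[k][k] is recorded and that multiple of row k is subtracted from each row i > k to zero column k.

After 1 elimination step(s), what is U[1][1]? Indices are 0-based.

Step 1: pivot at (0,0) is -3.
  row1 ← row1 − (-4)·row0  ⇒  L[1][0]=-4, U row1=(0, -4, -4)
  row2 ← row2 − (1)·row0  ⇒  L[2][0]=1, U row2=(0, 16, 14)

U[1][1] = -4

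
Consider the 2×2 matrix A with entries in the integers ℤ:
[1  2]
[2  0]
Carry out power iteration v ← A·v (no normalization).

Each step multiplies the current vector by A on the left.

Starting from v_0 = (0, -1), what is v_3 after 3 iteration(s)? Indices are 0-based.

v_0 = (0, -1).
v_1 = A·v_0 = (-2, 0).
v_2 = A·v_1 = (-2, -4).
v_3 = A·v_2 = (-10, -4).

v_3 = (-10, -4)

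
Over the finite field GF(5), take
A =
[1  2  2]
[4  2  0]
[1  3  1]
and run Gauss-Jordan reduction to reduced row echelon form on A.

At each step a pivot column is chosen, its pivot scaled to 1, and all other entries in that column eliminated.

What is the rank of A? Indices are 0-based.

step 1: normalize row 0 (÷1) = (1, 2, 2)
  row 1: subtract 4×row0 = (0, 4, 2)
  row 2: subtract 1×row0 = (0, 1, 4)
step 2: normalize row 1 (÷4) = (0, 1, 3)
  row 0: subtract 2×row1 = (1, 0, 1)
  row 2: subtract 1×row1 = (0, 0, 1)
step 3: normalize row 2 (÷1) = (0, 0, 1)
  row 0: subtract 1×row2 = (1, 0, 0)
  row 1: subtract 3×row2 = (0, 1, 0)

rank = 3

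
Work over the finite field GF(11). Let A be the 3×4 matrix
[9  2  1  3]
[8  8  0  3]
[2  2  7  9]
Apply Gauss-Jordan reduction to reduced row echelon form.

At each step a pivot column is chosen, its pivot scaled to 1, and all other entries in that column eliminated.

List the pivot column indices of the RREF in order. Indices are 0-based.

pivot columns: 0, 1, 2

[1] R0 /= 9  ⇒  (1, 10, 5, 4)
     R1 -= 8·R0  ⇒  (0, 5, 4, 4)
     R2 -= 2·R0  ⇒  (0, 4, 8, 1)
[2] R1 /= 5  ⇒  (0, 1, 3, 3)
     R0 -= 10·R1  ⇒  (1, 0, 8, 7)
     R2 -= 4·R1  ⇒  (0, 0, 7, 0)
[3] R2 /= 7  ⇒  (0, 0, 1, 0)
     R0 -= 8·R2  ⇒  (1, 0, 0, 7)
     R1 -= 3·R2  ⇒  (0, 1, 0, 3)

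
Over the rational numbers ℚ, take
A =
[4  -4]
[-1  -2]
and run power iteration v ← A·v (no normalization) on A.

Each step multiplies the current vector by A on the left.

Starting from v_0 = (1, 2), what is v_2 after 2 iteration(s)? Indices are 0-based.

v_0 = (1, 2).
v_1 = A·v_0 = (-4, -5).
v_2 = A·v_1 = (4, 14).

v_2 = (4, 14)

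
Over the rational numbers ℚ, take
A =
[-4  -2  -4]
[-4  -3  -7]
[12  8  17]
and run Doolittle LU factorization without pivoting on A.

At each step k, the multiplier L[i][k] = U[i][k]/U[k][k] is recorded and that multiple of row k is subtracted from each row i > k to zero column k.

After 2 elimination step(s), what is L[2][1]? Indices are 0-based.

k=0: U[0][0]=-4
  eliminate (1,0): mult=1, new row 1: (0, -1, -3); set L[1][0]=1
  eliminate (2,0): mult=-3, new row 2: (0, 2, 5); set L[2][0]=-3
k=1: U[1][1]=-1
  eliminate (2,1): mult=-2, new row 2: (0, 0, -1); set L[2][1]=-2

L[2][1] = -2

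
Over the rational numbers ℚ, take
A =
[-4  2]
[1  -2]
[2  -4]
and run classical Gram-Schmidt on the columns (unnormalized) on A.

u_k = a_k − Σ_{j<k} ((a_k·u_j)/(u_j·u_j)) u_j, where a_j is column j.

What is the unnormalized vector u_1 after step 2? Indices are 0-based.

u_1 = (-10/7, -8/7, -16/7)

Step 1: u_0 = a_0 = (-4, 1, 2).
Step 2: u_1 = a_1 − (-6/7)·u_0 = (-10/7, -8/7, -16/7).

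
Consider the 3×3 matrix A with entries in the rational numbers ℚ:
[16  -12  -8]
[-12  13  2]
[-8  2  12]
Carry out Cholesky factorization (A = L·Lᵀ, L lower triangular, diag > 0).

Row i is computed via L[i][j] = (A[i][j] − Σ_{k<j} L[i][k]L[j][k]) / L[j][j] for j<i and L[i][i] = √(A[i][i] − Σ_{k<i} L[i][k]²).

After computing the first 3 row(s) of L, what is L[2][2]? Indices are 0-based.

Step 1: L[0][0] = √(16) = 4.
  L[1][0] = (-12) / L[0][0] = -3.
Step 2: L[1][1] = √(4) = 2.
  L[2][0] = (-8) / L[0][0] = -2.
  L[2][1] = (-4) / L[1][1] = -2.
Step 3: L[2][2] = √(4) = 2.

L[2][2] = 2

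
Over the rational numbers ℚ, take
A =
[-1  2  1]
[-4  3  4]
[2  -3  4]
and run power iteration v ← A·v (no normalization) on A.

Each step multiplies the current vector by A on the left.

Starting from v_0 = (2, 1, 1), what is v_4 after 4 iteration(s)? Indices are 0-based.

v_0 = (2, 1, 1).
v_1 = A·v_0 = (1, -1, 5).
v_2 = A·v_1 = (2, 13, 25).
v_3 = A·v_2 = (49, 131, 65).
v_4 = A·v_3 = (278, 457, -35).

v_4 = (278, 457, -35)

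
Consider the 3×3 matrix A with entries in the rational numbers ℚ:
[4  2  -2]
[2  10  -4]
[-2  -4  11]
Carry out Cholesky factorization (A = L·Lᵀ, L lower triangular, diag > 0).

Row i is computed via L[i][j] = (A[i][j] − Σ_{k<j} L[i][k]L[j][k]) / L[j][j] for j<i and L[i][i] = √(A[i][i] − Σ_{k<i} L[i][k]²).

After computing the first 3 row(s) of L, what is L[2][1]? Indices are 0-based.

L[2][1] = -1

Step 1: L[0][0] = √(4) = 2.
  L[1][0] = (2) / L[0][0] = 1.
Step 2: L[1][1] = √(9) = 3.
  L[2][0] = (-2) / L[0][0] = -1.
  L[2][1] = (-3) / L[1][1] = -1.
Step 3: L[2][2] = √(9) = 3.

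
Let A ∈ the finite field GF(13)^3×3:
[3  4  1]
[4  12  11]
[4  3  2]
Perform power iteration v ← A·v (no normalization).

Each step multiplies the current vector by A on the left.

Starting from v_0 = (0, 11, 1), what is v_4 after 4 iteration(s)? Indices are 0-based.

v_0 = (0, 11, 1).
v_1 = A·v_0 = (6, 0, 9).
v_2 = A·v_1 = (1, 6, 3).
v_3 = A·v_2 = (4, 5, 2).
v_4 = A·v_3 = (8, 7, 9).

v_4 = (8, 7, 9)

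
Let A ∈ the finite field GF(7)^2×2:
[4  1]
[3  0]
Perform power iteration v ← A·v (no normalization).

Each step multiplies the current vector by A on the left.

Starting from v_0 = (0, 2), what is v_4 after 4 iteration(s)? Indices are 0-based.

v_4 = (1, 2)

v_0 = (0, 2).
v_1 = A·v_0 = (2, 0).
v_2 = A·v_1 = (1, 6).
v_3 = A·v_2 = (3, 3).
v_4 = A·v_3 = (1, 2).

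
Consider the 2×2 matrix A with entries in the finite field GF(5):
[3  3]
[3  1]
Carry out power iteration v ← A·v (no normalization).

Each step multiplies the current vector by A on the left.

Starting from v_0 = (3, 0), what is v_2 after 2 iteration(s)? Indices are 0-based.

v_0 = (3, 0).
v_1 = A·v_0 = (4, 4).
v_2 = A·v_1 = (4, 1).

v_2 = (4, 1)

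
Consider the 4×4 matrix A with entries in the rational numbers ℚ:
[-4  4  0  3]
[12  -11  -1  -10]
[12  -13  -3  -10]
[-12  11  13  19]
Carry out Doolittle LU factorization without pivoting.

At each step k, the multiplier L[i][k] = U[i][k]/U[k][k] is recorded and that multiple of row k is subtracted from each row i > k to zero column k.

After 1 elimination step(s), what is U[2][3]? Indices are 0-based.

U[2][3] = -1

k=0: U[0][0]=-4
  eliminate (1,0): mult=-3, new row 1: (0, 1, -1, -1); set L[1][0]=-3
  eliminate (2,0): mult=-3, new row 2: (0, -1, -3, -1); set L[2][0]=-3
  eliminate (3,0): mult=3, new row 3: (0, -1, 13, 10); set L[3][0]=3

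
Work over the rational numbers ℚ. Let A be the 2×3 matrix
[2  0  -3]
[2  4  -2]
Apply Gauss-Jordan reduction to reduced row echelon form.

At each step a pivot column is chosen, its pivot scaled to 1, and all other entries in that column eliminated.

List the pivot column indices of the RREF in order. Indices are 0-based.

pivot(0,0)=2: scale R0 → (1, 0, -3/2)
  clear (1,0): R1 −= (2)R0 → (0, 4, 1)
pivot(1,1)=4: scale R1 → (0, 1, 1/4)

pivot columns: 0, 1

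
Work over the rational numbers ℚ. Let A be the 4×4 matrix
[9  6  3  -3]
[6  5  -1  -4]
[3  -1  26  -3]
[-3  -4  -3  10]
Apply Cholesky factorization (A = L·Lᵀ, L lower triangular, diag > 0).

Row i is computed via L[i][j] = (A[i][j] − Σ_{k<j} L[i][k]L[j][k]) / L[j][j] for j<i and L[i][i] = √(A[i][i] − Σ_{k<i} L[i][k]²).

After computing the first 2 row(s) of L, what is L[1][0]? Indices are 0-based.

Step 1: L[0][0] = √(9) = 3.
  L[1][0] = (6) / L[0][0] = 2.
Step 2: L[1][1] = √(1) = 1.

L[1][0] = 2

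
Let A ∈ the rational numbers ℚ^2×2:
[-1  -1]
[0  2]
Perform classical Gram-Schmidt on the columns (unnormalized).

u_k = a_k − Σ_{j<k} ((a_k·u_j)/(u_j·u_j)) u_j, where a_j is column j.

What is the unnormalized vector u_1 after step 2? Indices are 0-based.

u_1 = (0, 2)

Step 1: u_0 = a_0 = (-1, 0).
Step 2: u_1 = a_1 − (1)·u_0 = (0, 2).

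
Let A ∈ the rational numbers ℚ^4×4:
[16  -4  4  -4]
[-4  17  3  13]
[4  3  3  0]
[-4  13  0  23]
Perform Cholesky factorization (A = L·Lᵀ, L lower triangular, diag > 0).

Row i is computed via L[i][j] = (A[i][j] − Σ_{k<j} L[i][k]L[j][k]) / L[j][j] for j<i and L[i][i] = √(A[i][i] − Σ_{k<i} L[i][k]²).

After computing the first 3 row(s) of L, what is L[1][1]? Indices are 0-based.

L[1][1] = 4

Step 1: L[0][0] = √(16) = 4.
  L[1][0] = (-4) / L[0][0] = -1.
Step 2: L[1][1] = √(16) = 4.
  L[2][0] = (4) / L[0][0] = 1.
  L[2][1] = (4) / L[1][1] = 1.
Step 3: L[2][2] = √(1) = 1.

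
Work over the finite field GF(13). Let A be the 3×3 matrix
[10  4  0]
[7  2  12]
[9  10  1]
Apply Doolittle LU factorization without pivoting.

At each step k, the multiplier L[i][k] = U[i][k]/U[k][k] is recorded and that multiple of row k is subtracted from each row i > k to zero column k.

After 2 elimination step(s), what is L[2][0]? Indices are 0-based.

L[2][0] = 10

k=0: U[0][0]=10
  eliminate (1,0): mult=2, new row 1: (0, 7, 12); set L[1][0]=2
  eliminate (2,0): mult=10, new row 2: (0, 9, 1); set L[2][0]=10
k=1: U[1][1]=7
  eliminate (2,1): mult=5, new row 2: (0, 0, 6); set L[2][1]=5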